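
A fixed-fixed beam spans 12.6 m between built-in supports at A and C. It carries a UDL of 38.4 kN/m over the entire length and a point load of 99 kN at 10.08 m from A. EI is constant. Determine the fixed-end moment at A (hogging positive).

Release both end moments; the primary structure is a simply-supported span AC with redundants M_A and M_C.
On the primary (simply-supported) span, the end slopes from the loading are:
  at A: UDL 38.4: wL³/(24EI) = 3201/EI
  at C: UDL 38.4: wL³/(24EI) = 3201/EI
  at A: point load 99 at a = 10.08: Pab(L + b)/(6LEI) = 503/EI
  at C: point load 99 at a = 10.08: Pab(L + a)/(6LEI) = 754.4/EI
  θ_A0 = 3704/EI,  θ_C0 = 3955/EI
Flexibility coefficients: a unit moment at one end gives L/(3EI) there and L/(6EI) at the far end, so f₁₁ = f₂₂ = 4.2/EI and f₁₂ = f₂₁ = 2.1/EI.
Compatibility — zero rotation at each built-in end:
  4.2 M_A + 2.1 M_C = 3704
  2.1 M_A + 4.2 M_C = 3955
Solving the pair gives M_A = 547.9 kN·m and M_C = 667.7 kN·m (hogging).

M_A = 547.9 kN·m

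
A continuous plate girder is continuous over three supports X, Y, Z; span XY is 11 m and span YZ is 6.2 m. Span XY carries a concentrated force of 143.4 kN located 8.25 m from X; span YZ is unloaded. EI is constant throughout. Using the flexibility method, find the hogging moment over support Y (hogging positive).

M_Y = 165.5 kN·m

Insert a hinge at Y; M_Y is the redundant, and each span becomes simply supported.
Discontinuity in slope at Y on the released structure — sum the simple-span end rotations:
  span XY: point load 143.4 at a = 8.25: Pab(L + a)/(6LEI) = 948.9/EI
  relative rotation θ_0 = (948.9 + 0)/EI = 948.9/EI
A unit hogging moment at Y produces rotation L₁/(3EI) + L₂/(3EI) = 5.733/EI.
Compatibility: M_Y·(L₁+L₂)/(3EI) = θ_0, giving M_Y = 165.5 kN·m (hogging).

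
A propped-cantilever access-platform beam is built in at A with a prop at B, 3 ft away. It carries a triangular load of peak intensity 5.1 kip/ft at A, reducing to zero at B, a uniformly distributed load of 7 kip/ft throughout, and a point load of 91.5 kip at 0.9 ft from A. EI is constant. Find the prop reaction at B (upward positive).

R_B = 20.52 kip

Release the roller at B. Primary structure: cantilever fixed at A.
Free-end deflection of the primary structure under the applied loading (downward +):
  triangular load, peak 5.1 at the fixed end: w₀L⁴/(30EI) = 13.77/EI
  UDL 7: wL⁴/(8EI) = 70.88/EI
  point load 91.5 at a = 0.9: Pa²(3L − a)/(6EI) = 100.1/EI
  δ_0 = 184.7/EI
Tip deflection under a unit load at B: L³/(3EI) = 9/EI.
The prop prevents deflection at B: R_B = δ_0/δ_{BB} = 184.7/9 = 20.52 kip.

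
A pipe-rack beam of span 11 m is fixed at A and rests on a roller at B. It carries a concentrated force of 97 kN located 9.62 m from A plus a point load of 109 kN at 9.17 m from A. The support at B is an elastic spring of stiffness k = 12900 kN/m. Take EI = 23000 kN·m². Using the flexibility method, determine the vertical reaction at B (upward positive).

Choose R_B as the redundant. The primary structure is the cantilever fixed at A.
Downward deflection at the released point B due to the loads:
  point load 97 at a = 9.62: Pa²(3L − a)/(6EI) = 34980/EI
  point load 109 at a = 9.17: Pa²(3L − a)/(6EI) = 36403/EI
  δ_0 = 71383/EI
Tip deflection under a unit load at B: L³/(3EI) = 443.7/EI.
With EI = 23000 kN·m²: δ_0 = 3.1036 m and δ_{BB} = 0.01929 m/kN.
Compatibility — the spring shortens by R_B/k under the reaction it provides: δ_0 − R_B·δ_{BB} = R_B/k. With 1/k = 0.000078 m/kN, R_B = δ_0 / (δ_{BB} + 1/k) = 3.1036 / (0.01929 + 0.000078) = 160.2 kN.

R_B = 160.2 kN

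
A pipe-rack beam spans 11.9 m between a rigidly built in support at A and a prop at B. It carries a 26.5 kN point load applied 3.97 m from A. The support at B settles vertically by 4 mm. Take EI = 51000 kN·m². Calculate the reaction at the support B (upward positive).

R_B = 3.569 kN

Remove the prop at B; the released (primary) structure is a cantilever built in at A.
Downward deflection at the released point B due to the loads:
  point load 26.5 at a = 3.97: Pa²(3L − a)/(6EI) = 2209/EI
Tip deflection under a unit load at B: L³/(3EI) = 561.7/EI.
With EI = 51000 kN·m²: δ_0 = 0.043309 m and δ_{BB} = 0.011014 m/kN.
Compatibility — the beam at B must follow the support down by 0.004 m: δ_0 − R_B·δ_{BB} = 0.004, so R_B = (0.043309 − 0.004)/0.011014 = 3.569 kN.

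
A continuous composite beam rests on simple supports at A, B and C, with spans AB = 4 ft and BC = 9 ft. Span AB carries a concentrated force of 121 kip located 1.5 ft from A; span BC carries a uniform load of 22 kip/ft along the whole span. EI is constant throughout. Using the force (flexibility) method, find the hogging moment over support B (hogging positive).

Take M_B as the redundant. Released structure: two simple spans AB and BC with a hinge at B.
Rotations at B on the released spans (each span's end-slope, ×1/EI):
  span AB: point load 121 at a = 1.5: Pab(L + a)/(6LEI) = 104/EI
  span BC: UDL 22: wL³/(24EI) = 668.2/EI
  relative rotation θ_0 = (104 + 668.2)/EI = 772.2/EI
A unit hogging moment at B produces rotation L₁/(3EI) + L₂/(3EI) = 4.333/EI.
Slope continuity at B: θ_0 = M_B·4.333/EI, so M_B = 772.2/4.333 = 178.2 kip·ft (hogging).

M_B = 178.2 kip·ft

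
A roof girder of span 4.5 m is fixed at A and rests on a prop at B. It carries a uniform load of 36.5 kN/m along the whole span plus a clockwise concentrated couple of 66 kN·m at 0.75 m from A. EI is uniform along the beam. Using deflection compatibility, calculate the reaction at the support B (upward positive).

R_B = 68.32 kN

Take the reaction at B as the redundant and release it; the primary structure is a cantilever fixed at A.
Downward deflection at the released point B due to the loads:
  UDL 36.5: wL⁴/(8EI) = 1871/EI
  clockwise couple 66 at a = 0.75: M₀a(2L − a)/(2EI) = 204.2/EI
  δ_0 = 2075/EI
Flexibility coefficient — unit upward force at B: δ_{BB} = L³/(3EI) = 30.38/EI.
The prop prevents deflection at B: R_B = δ_0/δ_{BB} = 2075/30.38 = 68.32 kN.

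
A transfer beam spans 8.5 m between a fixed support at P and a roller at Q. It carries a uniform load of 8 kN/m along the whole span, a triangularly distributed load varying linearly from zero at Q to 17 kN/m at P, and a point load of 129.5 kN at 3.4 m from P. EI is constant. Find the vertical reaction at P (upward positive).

R_P = 202.9 kN

Take the reaction at Q as the redundant and release it; the primary structure is a cantilever fixed at P.
Free-end deflection of the primary structure under the applied loading (downward +):
  UDL 8: wL⁴/(8EI) = 5220/EI
  triangular load, peak 17 at the fixed end: w₀L⁴/(30EI) = 2958/EI
  point load 129.5 at a = 3.4: Pa²(3L − a)/(6EI) = 5514/EI
  δ_0 = 13692/EI
Tip deflection under a unit load at Q: L³/(3EI) = 204.7/EI.
The prop prevents deflection at Q: R_Q = δ_0/δ_{QQ} = 13692/204.7 = 66.89 kN.
Vertical equilibrium: R_P = ΣP − R_Q = 269.8 − 66.89 = 202.9 kN.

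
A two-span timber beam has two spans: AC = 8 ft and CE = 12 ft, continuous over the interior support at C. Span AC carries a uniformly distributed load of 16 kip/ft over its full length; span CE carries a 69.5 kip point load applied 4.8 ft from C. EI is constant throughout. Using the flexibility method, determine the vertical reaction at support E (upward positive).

Take M_C as the redundant. Released structure: two simple spans AC and CE with a hinge at C.
Rotations at C on the released spans (each span's end-slope, ×1/EI):
  span AC: UDL 16: wL³/(24EI) = 341.3/EI
  span CE: point load 69.5 at a = 4.8: Pab(L + b)/(6LEI) = 640.5/EI
  relative rotation θ_0 = (341.3 + 640.5)/EI = 981.8/EI
A unit hogging moment at C produces rotation L₁/(3EI) + L₂/(3EI) = 6.667/EI.
Compatibility: M_C·(L₁+L₂)/(3EI) = θ_0, giving M_C = 147.3 kip·ft (hogging).
Span CE, ΣM about E: R_C^{CE}·12 = 500.4 + 147.3, so R_C^{CE} = 53.97 kip and R_E = 69.5 − 53.97 = 15.53 kip.

R_E = 15.53 kip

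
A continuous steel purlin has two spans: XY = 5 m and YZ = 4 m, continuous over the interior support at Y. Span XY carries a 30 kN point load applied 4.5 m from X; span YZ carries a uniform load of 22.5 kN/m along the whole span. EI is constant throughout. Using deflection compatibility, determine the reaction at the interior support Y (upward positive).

R_Y = 84.21 kN

Take M_Y as the redundant. Released structure: two simple spans XY and YZ with a hinge at Y.
Rotations at Y on the released spans (each span's end-slope, ×1/EI):
  span XY: point load 30 at a = 4.5: Pab(L + a)/(6LEI) = 21.38/EI
  span YZ: UDL 22.5: wL³/(24EI) = 60/EI
  relative rotation θ_0 = (21.38 + 60)/EI = 81.38/EI
A unit hogging moment at Y produces rotation L₁/(3EI) + L₂/(3EI) = 3/EI.
Compatibility: M_Y·(L₁+L₂)/(3EI) = θ_0, giving M_Y = 27.12 kN·m (hogging).
Span XY, ΣM about X with M_Y applied at Y: R_Y^{XY}·5 = 135 + 27.12, so R_Y^{XY} = 32.42 kN and R_X = 30 − 32.42 = -2.425 kN.
Span YZ, ΣM about Z: R_Y^{YZ}·4 = 180 + 27.12, so R_Y^{YZ} = 51.78 kN and R_Z = 90 − 51.78 = 38.22 kN.
R_Y = 32.42 + 51.78 = 84.21 kN.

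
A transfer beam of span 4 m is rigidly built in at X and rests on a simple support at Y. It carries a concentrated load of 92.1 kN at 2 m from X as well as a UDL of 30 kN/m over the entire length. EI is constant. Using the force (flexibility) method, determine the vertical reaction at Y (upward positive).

Remove the prop at Y; the released (primary) structure is a cantilever built in at X.
Primary-structure tip deflection at Y by superposition:
  point load 92.1 at a = 2: Pa²(3L − a)/(6EI) = 614/EI
  UDL 30: wL⁴/(8EI) = 960/EI
  δ_0 = 1574/EI
Tip deflection under a unit load at Y: L³/(3EI) = 21.33/EI.
Compatibility at Y: δ_0 − R_Y·δ_{YY} = 0, so R_Y = 1574/21.33 = 73.78 kN.

R_Y = 73.78 kN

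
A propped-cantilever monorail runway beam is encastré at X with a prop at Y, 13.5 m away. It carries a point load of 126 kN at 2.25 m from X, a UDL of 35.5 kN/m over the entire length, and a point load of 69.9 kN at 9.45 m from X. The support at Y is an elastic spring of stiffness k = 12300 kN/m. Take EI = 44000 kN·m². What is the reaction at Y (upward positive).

R_Y = 223.1 kN

Release the roller at Y. Primary structure: cantilever fixed at X.
Primary-structure tip deflection at Y by superposition:
  point load 126 at a = 2.25: Pa²(3L − a)/(6EI) = 4066/EI
  UDL 35.5: wL⁴/(8EI) = 147392/EI
  point load 69.9 at a = 9.45: Pa²(3L − a)/(6EI) = 32304/EI
  δ_0 = 183762/EI
Flexibility coefficient — unit upward force at Y: δ_{YY} = L³/(3EI) = 820.1/EI.
With EI = 44000 kN·m²: δ_0 = 4.1764 m and δ_{YY} = 0.018639 m/kN.
Compatibility — the spring shortens by R_Y/k under the reaction it provides: δ_0 − R_Y·δ_{YY} = R_Y/k. With 1/k = 0.000081 m/kN, R_Y = δ_0 / (δ_{YY} + 1/k) = 4.1764 / (0.018639 + 0.000081) = 223.1 kN.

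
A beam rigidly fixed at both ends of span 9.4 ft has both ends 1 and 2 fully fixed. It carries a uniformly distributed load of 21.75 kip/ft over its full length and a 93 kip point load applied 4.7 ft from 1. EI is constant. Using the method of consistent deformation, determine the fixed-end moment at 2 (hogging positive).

M_2 = 269.4 kip·ft

Release both end moments; the primary structure is a simply-supported span 12 with redundants M_1 and M_2.
End rotations of the released simple span under the applied load (×1/EI):
  at 1: UDL 21.75: wL³/(24EI) = 752.7/EI
  at 2: UDL 21.75: wL³/(24EI) = 752.7/EI
  at 1: point load 93 at a = 4.7: Pab(L + b)/(6LEI) = 513.6/EI
  at 2: point load 93 at a = 4.7: Pab(L + a)/(6LEI) = 513.6/EI
  θ_10 = 1266/EI,  θ_20 = 1266/EI
Flexibility coefficients: a unit moment at one end gives L/(3EI) there and L/(6EI) at the far end, so f₁₁ = f₂₂ = 3.133/EI and f₁₂ = f₂₁ = 1.567/EI.
Compatibility — zero rotation at each built-in end:
  3.133 M_1 + 1.567 M_2 = 1266
  1.567 M_1 + 3.133 M_2 = 1266
Solving the pair gives M_1 = 269.4 kip·ft and M_2 = 269.4 kip·ft (hogging).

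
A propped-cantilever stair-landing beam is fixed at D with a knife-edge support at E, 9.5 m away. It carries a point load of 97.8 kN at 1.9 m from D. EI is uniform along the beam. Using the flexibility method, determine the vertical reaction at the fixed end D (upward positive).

R_D = 92.32 kN

Release the roller at E. Primary structure: cantilever fixed at D.
Deflection at E on the released cantilever, summing each load's contribution:
  point load 97.8 at a = 1.9: Pa²(3L − a)/(6EI) = 1565/EI
Tip deflection under a unit load at E: L³/(3EI) = 285.8/EI.
Compatibility at E: δ_0 − R_E·δ_{EE} = 0, so R_E = 1565/285.8 = 5.477 kN.
Vertical equilibrium: R_D = ΣP − R_E = 97.8 − 5.477 = 92.32 kN.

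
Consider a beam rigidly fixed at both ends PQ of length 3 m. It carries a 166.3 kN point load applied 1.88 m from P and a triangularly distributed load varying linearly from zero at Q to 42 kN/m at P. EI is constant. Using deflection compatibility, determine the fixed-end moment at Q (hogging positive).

M_Q = 85.74 kN·m

Release both end moments; the primary structure is a simply-supported span PQ with redundants M_P and M_Q.
Simple-span end rotations at P and Q under the given loads:
  at P: point load 166.3 at a = 1.88: Pab(L + b)/(6LEI) = 80.15/EI
  at Q: point load 166.3 at a = 1.88: Pab(L + a)/(6LEI) = 94.93/EI
  at P: triangular load, peak 42: w₀L³/(45EI) = 25.2/EI
  at Q: triangular load, peak 42: 7w₀L³/(360EI) = 22.05/EI
  θ_P0 = 105.3/EI,  θ_Q0 = 117/EI
Flexibility coefficients: a unit moment at one end gives L/(3EI) there and L/(6EI) at the far end, so f₁₁ = f₂₂ = 1/EI and f₁₂ = f₂₁ = 0.5/EI.
Compatibility — zero rotation at each built-in end:
  1 M_P + 0.5 M_Q = 105.3
  0.5 M_P + 1 M_Q = 117
Solving the pair gives M_P = 62.48 kN·m and M_Q = 85.74 kN·m (hogging).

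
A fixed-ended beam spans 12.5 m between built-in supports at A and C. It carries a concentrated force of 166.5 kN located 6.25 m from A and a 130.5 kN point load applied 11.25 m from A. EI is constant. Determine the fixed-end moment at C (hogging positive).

Release both end moments; the primary structure is a simply-supported span AC with redundants M_A and M_C.
On the primary (simply-supported) span, the end slopes from the loading are:
  at A: point load 166.5 at a = 6.25: Pab(L + b)/(6LEI) = 1626/EI
  at C: point load 166.5 at a = 6.25: Pab(L + a)/(6LEI) = 1626/EI
  at A: point load 130.5 at a = 11.25: Pab(L + b)/(6LEI) = 336.4/EI
  at C: point load 130.5 at a = 11.25: Pab(L + a)/(6LEI) = 581.1/EI
  θ_A0 = 1962/EI,  θ_C0 = 2207/EI
Flexibility coefficients: a unit moment at one end gives L/(3EI) there and L/(6EI) at the far end, so f₁₁ = f₂₂ = 4.167/EI and f₁₂ = f₂₁ = 2.083/EI.
Compatibility — zero rotation at each built-in end:
  4.167 M_A + 2.083 M_C = 1962
  2.083 M_A + 4.167 M_C = 2207
Solving the pair gives M_A = 274.8 kN·m and M_C = 392.3 kN·m (hogging).

M_C = 392.3 kN·m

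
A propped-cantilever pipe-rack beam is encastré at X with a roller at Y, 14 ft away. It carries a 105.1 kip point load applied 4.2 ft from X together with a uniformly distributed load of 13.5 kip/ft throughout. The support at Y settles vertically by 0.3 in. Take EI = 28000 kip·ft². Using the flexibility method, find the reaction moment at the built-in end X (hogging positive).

M_X = 604.1 kip·ft

Choose R_Y as the redundant. The primary structure is the cantilever fixed at X.
Primary-structure tip deflection at Y by superposition:
  point load 105.1 at a = 4.2: Pa²(3L − a)/(6EI) = 11680/EI
  UDL 13.5: wL⁴/(8EI) = 64827/EI
  δ_0 = 76507/EI
Tip deflection under a unit load at Y: L³/(3EI) = 914.7/EI.
With EI = 28000 kip·ft²: δ_0 = 2.7324 ft and δ_{YY} = 0.032667 ft/kip.
Compatibility — the beam at Y must follow the support down by 0.025 ft: δ_0 − R_Y·δ_{YY} = 0.025, so R_Y = (2.7324 − 0.025)/0.032667 = 82.88 kip.
Moment equilibrium about X: M_X = Σ(load moments about X) − R_Y·L = 1764 − 82.88×14 = 604.1 kip·ft.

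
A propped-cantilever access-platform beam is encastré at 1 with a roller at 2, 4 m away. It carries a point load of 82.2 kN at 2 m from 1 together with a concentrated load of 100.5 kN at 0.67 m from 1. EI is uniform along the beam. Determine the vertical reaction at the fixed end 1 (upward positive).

R_1 = 153 kN

Release the roller at 2. Primary structure: cantilever fixed at 1.
Primary-structure tip deflection at 2 by superposition:
  point load 82.2 at a = 2: Pa²(3L − a)/(6EI) = 548/EI
  point load 100.5 at a = 0.67: Pa²(3L − a)/(6EI) = 85.19/EI
  δ_0 = 633.2/EI
Tip deflection under a unit load at 2: L³/(3EI) = 21.33/EI.
The prop prevents deflection at 2: R_2 = δ_0/δ_{22} = 633.2/21.33 = 29.68 kN.
Vertical equilibrium: R_1 = ΣP − R_2 = 182.7 − 29.68 = 153 kN.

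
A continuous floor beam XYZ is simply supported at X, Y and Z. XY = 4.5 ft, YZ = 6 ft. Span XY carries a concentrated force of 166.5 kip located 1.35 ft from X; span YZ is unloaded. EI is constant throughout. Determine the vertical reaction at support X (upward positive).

R_X = 106.8 kip

Release continuity at Y by inserting a hinge; the redundant is the internal moment M_Y. The primary structure is two simply-supported spans XY and YZ.
Rotations at Y on the released spans (each span's end-slope, ×1/EI):
  span XY: point load 166.5 at a = 1.35: Pab(L + a)/(6LEI) = 153.4/EI
  relative rotation θ_0 = (153.4 + 0)/EI = 153.4/EI
A unit hogging moment at Y produces rotation L₁/(3EI) + L₂/(3EI) = 3.5/EI.
Slope continuity at Y: θ_0 = M_Y·3.5/EI, so M_Y = 153.4/3.5 = 43.83 kip·ft (hogging).
Span XY, ΣM about X with M_Y applied at Y: R_Y^{XY}·4.5 = 224.8 + 43.83, so R_Y^{XY} = 59.69 kip and R_X = 166.5 − 59.69 = 106.8 kip.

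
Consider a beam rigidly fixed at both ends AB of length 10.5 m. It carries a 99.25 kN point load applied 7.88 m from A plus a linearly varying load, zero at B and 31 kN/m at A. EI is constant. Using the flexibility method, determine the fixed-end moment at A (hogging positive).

Take the two fixed-end moments M_A, M_B as redundants; the released structure is the simple span AB.
End rotations of the released simple span under the applied load (×1/EI):
  at A: point load 99.25 at a = 7.88: Pab(L + b)/(6LEI) = 426.7/EI
  at B: point load 99.25 at a = 7.88: Pab(L + a)/(6LEI) = 597.8/EI
  at A: triangular load, peak 31: w₀L³/(45EI) = 797.5/EI
  at B: triangular load, peak 31: 7w₀L³/(360EI) = 697.8/EI
  θ_A0 = 1224/EI,  θ_B0 = 1296/EI
Flexibility coefficients: a unit moment at one end gives L/(3EI) there and L/(6EI) at the far end, so f₁₁ = f₂₂ = 3.5/EI and f₁₂ = f₂₁ = 1.75/EI.
Compatibility — zero rotation at each built-in end:
  3.5 M_A + 1.75 M_B = 1224
  1.75 M_A + 3.5 M_B = 1296
Solving the pair gives M_A = 219.6 kN·m and M_B = 260.4 kN·m (hogging).

M_A = 219.6 kN·m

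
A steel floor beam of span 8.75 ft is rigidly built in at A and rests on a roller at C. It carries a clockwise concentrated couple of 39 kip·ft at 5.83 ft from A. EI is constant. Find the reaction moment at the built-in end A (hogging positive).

Release the roller at C. Primary structure: cantilever fixed at A.
Deflection at C on the released cantilever, summing each load's contribution:
  clockwise couple 39 at a = 5.83: M₀a(2L − a)/(2EI) = 1327/EI
Flexibility coefficient — unit upward force at C: δ_{CC} = L³/(3EI) = 223.3/EI.
Compatibility at C: δ_0 − R_C·δ_{CC} = 0, so R_C = 1327/223.3 = 5.941 kip.
Moment equilibrium about A: M_A = Σ(load moments about A) − R_C·L = 39 − 5.941×8.75 = -12.99 kip·ft.

M_A = -12.99 kip·ft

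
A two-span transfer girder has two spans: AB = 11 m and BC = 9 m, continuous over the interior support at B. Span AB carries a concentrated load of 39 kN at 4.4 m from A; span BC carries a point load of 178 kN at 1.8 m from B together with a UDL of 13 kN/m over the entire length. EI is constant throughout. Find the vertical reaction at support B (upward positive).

Release continuity at B by inserting a hinge; the redundant is the internal moment M_B. The primary structure is two simply-supported spans AB and BC.
Rotations at B on the released spans (each span's end-slope, ×1/EI):
  span AB: point load 39 at a = 4.4: Pab(L + a)/(6LEI) = 264.3/EI
  span BC: point load 178 at a = 1.8: Pab(L + b)/(6LEI) = 692.1/EI
  span BC: UDL 13: wL³/(24EI) = 394.9/EI
  relative rotation θ_0 = (264.3 + 1087)/EI = 1351/EI
A unit hogging moment at B produces rotation L₁/(3EI) + L₂/(3EI) = 6.667/EI.
Slope continuity at B: θ_0 = M_B·6.667/EI, so M_B = 1351/6.667 = 202.7 kN·m (hogging).
Span AB, ΣM about A with M_B applied at B: R_B^{AB}·11 = 171.6 + 202.7, so R_B^{AB} = 34.03 kN and R_A = 39 − 34.03 = 4.975 kN.
Span BC, ΣM about C: R_B^{BC}·9 = 1808 + 202.7, so R_B^{BC} = 223.4 kN and R_C = 295 − 223.4 = 71.58 kN.
R_B = 34.03 + 223.4 = 257.4 kN.

R_B = 257.4 kN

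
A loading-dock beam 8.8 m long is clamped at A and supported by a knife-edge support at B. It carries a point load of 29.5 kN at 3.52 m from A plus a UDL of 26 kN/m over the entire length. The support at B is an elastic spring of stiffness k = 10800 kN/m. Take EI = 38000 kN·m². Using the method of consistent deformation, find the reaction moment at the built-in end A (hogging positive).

M_A = 313.9 kN·m

Choose R_B as the redundant. The primary structure is the cantilever fixed at A.
Primary-structure tip deflection at B by superposition:
  point load 29.5 at a = 3.52: Pa²(3L − a)/(6EI) = 1394/EI
  UDL 26: wL⁴/(8EI) = 19490/EI
  δ_0 = 20884/EI
Flexibility coefficient — unit upward force at B: δ_{BB} = L³/(3EI) = 227.2/EI.
With EI = 38000 kN·m²: δ_0 = 0.54958 m and δ_{BB} = 0.005978 m/kN.
Compatibility — the spring shortens by R_B/k under the reaction it provides: δ_0 − R_B·δ_{BB} = R_B/k. With 1/k = 0.000093 m/kN, R_B = δ_0 / (δ_{BB} + 1/k) = 0.54958 / (0.005978 + 0.000093) = 90.53 kN.
Moment equilibrium about A: M_A = Σ(load moments about A) − R_B·L = 1111 − 90.53×8.8 = 313.9 kN·m.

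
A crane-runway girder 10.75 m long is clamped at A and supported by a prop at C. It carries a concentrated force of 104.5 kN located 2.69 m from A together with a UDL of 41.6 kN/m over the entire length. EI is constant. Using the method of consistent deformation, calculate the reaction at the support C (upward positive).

Take the reaction at C as the redundant and release it; the primary structure is a cantilever fixed at A.
Downward deflection at the released point C due to the loads:
  point load 104.5 at a = 2.69: Pa²(3L − a)/(6EI) = 3725/EI
  UDL 41.6: wL⁴/(8EI) = 69444/EI
  δ_0 = 73170/EI
Flexibility coefficient — unit upward force at C: δ_{CC} = L³/(3EI) = 414.1/EI.
Compatibility at C: δ_0 − R_C·δ_{CC} = 0, so R_C = 73170/414.1 = 176.7 kN.

R_C = 176.7 kN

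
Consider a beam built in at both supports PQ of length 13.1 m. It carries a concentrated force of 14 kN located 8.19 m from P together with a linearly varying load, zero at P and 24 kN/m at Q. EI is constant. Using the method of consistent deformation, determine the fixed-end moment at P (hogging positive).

M_P = 153.4 kN·m

Release both end moments; the primary structure is a simply-supported span PQ with redundants M_P and M_Q.
On the primary (simply-supported) span, the end slopes from the loading are:
  at P: point load 14 at a = 8.19: Pab(L + b)/(6LEI) = 129/EI
  at Q: point load 14 at a = 8.19: Pab(L + a)/(6LEI) = 152.5/EI
  at P: triangular load, peak 24: 7w₀L³/(360EI) = 1049/EI
  at Q: triangular load, peak 24: w₀L³/(45EI) = 1199/EI
  θ_P0 = 1178/EI,  θ_Q0 = 1351/EI
Flexibility coefficients: a unit moment at one end gives L/(3EI) there and L/(6EI) at the far end, so f₁₁ = f₂₂ = 4.367/EI and f₁₂ = f₂₁ = 2.183/EI.
Compatibility — zero rotation at each built-in end:
  4.367 M_P + 2.183 M_Q = 1178
  2.183 M_P + 4.367 M_Q = 1351
Solving the pair gives M_P = 153.4 kN·m and M_Q = 232.8 kN·m (hogging).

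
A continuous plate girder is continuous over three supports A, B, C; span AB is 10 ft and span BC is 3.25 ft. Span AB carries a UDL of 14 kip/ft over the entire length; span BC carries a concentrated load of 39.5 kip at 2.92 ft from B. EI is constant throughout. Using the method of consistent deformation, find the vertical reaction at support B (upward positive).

R_B = 128.5 kip

Release continuity at B by inserting a hinge; the redundant is the internal moment M_B. The primary structure is two simply-supported spans AB and BC.
End slopes at the hinge B, treating each span as simply supported:
  span AB: UDL 14: wL³/(24EI) = 583.3/EI
  span BC: point load 39.5 at a = 2.92: Pab(L + b)/(6LEI) = 6.988/EI
  relative rotation θ_0 = (583.3 + 6.988)/EI = 590.3/EI
A unit hogging moment at B produces rotation L₁/(3EI) + L₂/(3EI) = 4.417/EI.
Compatibility: M_B·(L₁+L₂)/(3EI) = θ_0, giving M_B = 133.7 kip·ft (hogging).
Span AB, ΣM about A with M_B applied at B: R_B^{AB}·10 = 700 + 133.7, so R_B^{AB} = 83.37 kip and R_A = 140 − 83.37 = 56.63 kip.
Span BC, ΣM about C: R_B^{BC}·3.25 = 13.04 + 133.7, so R_B^{BC} = 45.14 kip and R_C = 39.5 − 45.14 = -5.636 kip.
R_B = 83.37 + 45.14 = 128.5 kip.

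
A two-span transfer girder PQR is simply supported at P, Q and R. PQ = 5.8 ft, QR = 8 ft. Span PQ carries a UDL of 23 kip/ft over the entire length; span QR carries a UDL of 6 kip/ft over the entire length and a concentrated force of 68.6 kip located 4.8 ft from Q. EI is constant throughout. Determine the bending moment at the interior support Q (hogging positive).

M_Q = 121.9 kip·ft

Release continuity at Q by inserting a hinge; the redundant is the internal moment M_Q. The primary structure is two simply-supported spans PQ and QR.
Rotations at Q on the released spans (each span's end-slope, ×1/EI):
  span PQ: UDL 23: wL³/(24EI) = 187/EI
  span QR: UDL 6: wL³/(24EI) = 128/EI
  span QR: point load 68.6 at a = 4.8: Pab(L + b)/(6LEI) = 245.9/EI
  relative rotation θ_0 = (187 + 373.9)/EI = 560.8/EI
A unit hogging moment at Q produces rotation L₁/(3EI) + L₂/(3EI) = 4.6/EI.
Slope continuity at Q: θ_0 = M_Q·4.6/EI, so M_Q = 560.8/4.6 = 121.9 kip·ft (hogging).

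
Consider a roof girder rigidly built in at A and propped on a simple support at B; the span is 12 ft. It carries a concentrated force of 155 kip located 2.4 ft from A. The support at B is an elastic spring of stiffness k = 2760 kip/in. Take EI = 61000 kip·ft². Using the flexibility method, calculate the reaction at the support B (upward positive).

R_B = 8.652 kip

Choose R_B as the redundant. The primary structure is the cantilever fixed at A.
Deflection at B on the released cantilever, summing each load's contribution:
  point load 155 at a = 2.4: Pa²(3L − a)/(6EI) = 5000/EI
Flexibility coefficient — unit upward force at B: δ_{BB} = L³/(3EI) = 576/EI.
With EI = 61000 kip·ft²: δ_0 = 0.081962 ft and δ_{BB} = 0.009443 ft/kip.
Compatibility — the spring shortens by R_B/k under the reaction it provides: δ_0 − R_B·δ_{BB} = R_B/k. With 1/k = 1/(2760×12) ft/kip = 0.00003 ft/kip, R_B = δ_0 / (δ_{BB} + 1/k) = 0.081962 / (0.009443 + 0.00003) = 8.652 kip.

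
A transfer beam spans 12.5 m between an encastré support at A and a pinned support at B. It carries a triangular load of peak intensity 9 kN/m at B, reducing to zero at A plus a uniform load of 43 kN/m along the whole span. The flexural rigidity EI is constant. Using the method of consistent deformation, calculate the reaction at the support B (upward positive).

Take the reaction at B as the redundant and release it; the primary structure is a cantilever fixed at A.
Downward deflection at the released point B due to the loads:
  triangular load, peak 9 at the free end: 11w₀L⁴/(120EI) = 20142/EI
  UDL 43: wL⁴/(8EI) = 131226/EI
  δ_0 = 151367/EI
Flexibility coefficient — unit upward force at B: δ_{BB} = L³/(3EI) = 651/EI.
The prop prevents deflection at B: R_B = δ_0/δ_{BB} = 151367/651 = 232.5 kN.

R_B = 232.5 kN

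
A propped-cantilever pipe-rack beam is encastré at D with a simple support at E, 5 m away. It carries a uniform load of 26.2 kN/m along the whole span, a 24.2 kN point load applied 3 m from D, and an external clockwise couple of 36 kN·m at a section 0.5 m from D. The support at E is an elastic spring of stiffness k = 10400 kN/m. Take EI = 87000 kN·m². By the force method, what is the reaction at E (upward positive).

Remove the prop at E; the released (primary) structure is a cantilever built in at D.
Deflection at E on the released cantilever, summing each load's contribution:
  UDL 26.2: wL⁴/(8EI) = 2047/EI
  point load 24.2 at a = 3: Pa²(3L − a)/(6EI) = 435.6/EI
  clockwise couple 36 at a = 0.5: M₀a(2L − a)/(2EI) = 85.5/EI
  δ_0 = 2568/EI
Tip deflection under a unit load at E: L³/(3EI) = 41.67/EI.
With EI = 87000 kN·m²: δ_0 = 0.029517 m and δ_{EE} = 0.000479 m/kN.
Compatibility — the spring shortens by R_E/k under the reaction it provides: δ_0 − R_E·δ_{EE} = R_E/k. With 1/k = 0.000096 m/kN, R_E = δ_0 / (δ_{EE} + 1/k) = 0.029517 / (0.000479 + 0.000096) = 51.33 kN.

R_E = 51.33 kN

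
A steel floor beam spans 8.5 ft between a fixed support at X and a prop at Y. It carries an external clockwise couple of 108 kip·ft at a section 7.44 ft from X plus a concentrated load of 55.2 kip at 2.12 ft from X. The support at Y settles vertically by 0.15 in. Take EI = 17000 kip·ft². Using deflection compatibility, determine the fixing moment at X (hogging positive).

Remove the prop at Y; the released (primary) structure is a cantilever built in at X.
Deflection at Y on the released cantilever, summing each load's contribution:
  clockwise couple 108 at a = 7.44: M₀a(2L − a)/(2EI) = 3841/EI
  point load 55.2 at a = 2.12: Pa²(3L − a)/(6EI) = 966.7/EI
  δ_0 = 4808/EI
Tip deflection under a unit load at Y: L³/(3EI) = 204.7/EI.
With EI = 17000 kip·ft²: δ_0 = 0.2828 ft and δ_{YY} = 0.012042 ft/kip.
Compatibility — the beam at Y must follow the support down by 0.0125 ft: δ_0 − R_Y·δ_{YY} = 0.0125, so R_Y = (0.2828 − 0.0125)/0.012042 = 22.45 kip.
Moment equilibrium about X: M_X = Σ(load moments about X) − R_Y·L = 225 − 22.45×8.5 = 34.23 kip·ft.

M_X = 34.23 kip·ft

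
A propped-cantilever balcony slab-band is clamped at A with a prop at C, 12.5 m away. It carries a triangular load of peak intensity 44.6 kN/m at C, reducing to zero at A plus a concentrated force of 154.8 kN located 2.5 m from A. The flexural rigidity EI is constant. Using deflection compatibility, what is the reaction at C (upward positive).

R_C = 162 kN

Remove the prop at C; the released (primary) structure is a cantilever built in at A.
Primary-structure tip deflection at C by superposition:
  triangular load, peak 44.6 at the free end: 11w₀L⁴/(120EI) = 99813/EI
  point load 154.8 at a = 2.5: Pa²(3L − a)/(6EI) = 5644/EI
  δ_0 = 105457/EI
Flexibility coefficient — unit upward force at C: δ_{CC} = L³/(3EI) = 651/EI.
Compatibility at C: δ_0 − R_C·δ_{CC} = 0, so R_C = 105457/651 = 162 kN.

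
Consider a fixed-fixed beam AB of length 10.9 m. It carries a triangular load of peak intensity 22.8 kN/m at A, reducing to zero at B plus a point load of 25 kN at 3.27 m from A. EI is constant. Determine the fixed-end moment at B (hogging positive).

M_B = 107.5 kN·m

Release both end moments; the primary structure is a simply-supported span AB with redundants M_A and M_B.
On the primary (simply-supported) span, the end slopes from the loading are:
  at A: triangular load, peak 22.8: w₀L³/(45EI) = 656.1/EI
  at B: triangular load, peak 22.8: 7w₀L³/(360EI) = 574.1/EI
  at A: point load 25 at a = 3.27: Pab(L + b)/(6LEI) = 176.7/EI
  at B: point load 25 at a = 3.27: Pab(L + a)/(6LEI) = 135.1/EI
  θ_A0 = 832.9/EI,  θ_B0 = 709.3/EI
Flexibility coefficients: a unit moment at one end gives L/(3EI) there and L/(6EI) at the far end, so f₁₁ = f₂₂ = 3.633/EI and f₁₂ = f₂₁ = 1.817/EI.
Compatibility — zero rotation at each built-in end:
  3.633 M_A + 1.817 M_B = 832.9
  1.817 M_A + 3.633 M_B = 709.3
Solving the pair gives M_A = 175.5 kN·m and M_B = 107.5 kN·m (hogging).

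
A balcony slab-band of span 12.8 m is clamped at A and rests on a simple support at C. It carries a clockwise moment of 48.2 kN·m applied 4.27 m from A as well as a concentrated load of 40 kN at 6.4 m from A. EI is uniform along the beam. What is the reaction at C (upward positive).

R_C = 15.64 kN

Choose R_C as the redundant. The primary structure is the cantilever fixed at A.
Primary-structure tip deflection at C by superposition:
  clockwise couple 48.2 at a = 4.27: M₀a(2L − a)/(2EI) = 2195/EI
  point load 40 at a = 6.4: Pa²(3L − a)/(6EI) = 8738/EI
  δ_0 = 10933/EI
Tip deflection under a unit load at C: L³/(3EI) = 699.1/EI.
Compatibility at C: δ_0 − R_C·δ_{CC} = 0, so R_C = 10933/699.1 = 15.64 kN.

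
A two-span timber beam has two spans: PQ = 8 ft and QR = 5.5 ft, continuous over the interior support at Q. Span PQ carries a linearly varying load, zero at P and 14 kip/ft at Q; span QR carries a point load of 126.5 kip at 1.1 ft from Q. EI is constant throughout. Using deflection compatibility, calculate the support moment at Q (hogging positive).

M_Q = 76.21 kip·ft

Take M_Q as the redundant. Released structure: two simple spans PQ and QR with a hinge at Q.
Discontinuity in slope at Q on the released structure — sum the simple-span end rotations:
  span PQ: triangular load, peak 14: w₀L³/(45EI) = 159.3/EI
  span QR: point load 126.5 at a = 1.1: Pab(L + b)/(6LEI) = 183.7/EI
  relative rotation θ_0 = (159.3 + 183.7)/EI = 343/EI
A unit hogging moment at Q produces rotation L₁/(3EI) + L₂/(3EI) = 4.5/EI.
Slope continuity at Q: θ_0 = M_Q·4.5/EI, so M_Q = 343/4.5 = 76.21 kip·ft (hogging).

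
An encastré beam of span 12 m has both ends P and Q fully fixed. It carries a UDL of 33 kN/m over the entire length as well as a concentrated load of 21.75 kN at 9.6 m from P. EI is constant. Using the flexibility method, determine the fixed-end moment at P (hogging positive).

Take the two fixed-end moments M_P, M_Q as redundants; the released structure is the simple span PQ.
End rotations of the released simple span under the applied load (×1/EI):
  at P: UDL 33: wL³/(24EI) = 2376/EI
  at Q: UDL 33: wL³/(24EI) = 2376/EI
  at P: point load 21.75 at a = 9.6: Pab(L + b)/(6LEI) = 100.2/EI
  at Q: point load 21.75 at a = 9.6: Pab(L + a)/(6LEI) = 150.3/EI
  θ_P0 = 2476/EI,  θ_Q0 = 2526/EI
Flexibility coefficients: a unit moment at one end gives L/(3EI) there and L/(6EI) at the far end, so f₁₁ = f₂₂ = 4/EI and f₁₂ = f₂₁ = 2/EI.
Compatibility — zero rotation at each built-in end:
  4 M_P + 2 M_Q = 2476
  2 M_P + 4 M_Q = 2526
Solving the pair gives M_P = 404.4 kN·m and M_Q = 429.4 kN·m (hogging).

M_P = 404.4 kN·m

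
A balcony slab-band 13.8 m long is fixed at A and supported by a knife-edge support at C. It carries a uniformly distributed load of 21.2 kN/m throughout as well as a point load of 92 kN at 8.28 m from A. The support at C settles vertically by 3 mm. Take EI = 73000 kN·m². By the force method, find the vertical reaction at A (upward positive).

R_A = 235.4 kN

Remove the prop at C; the released (primary) structure is a cantilever built in at A.
Free-end deflection of the primary structure under the applied loading (downward +):
  UDL 21.2: wL⁴/(8EI) = 96109/EI
  point load 92 at a = 8.28: Pa²(3L − a)/(6EI) = 34817/EI
  δ_0 = 130925/EI
Flexibility coefficient — unit upward force at C: δ_{CC} = L³/(3EI) = 876/EI.
With EI = 73000 kN·m²: δ_0 = 1.7935 m and δ_{CC} = 0.012 m/kN.
Compatibility — the beam at C must follow the support down by 0.003 m: δ_0 − R_C·δ_{CC} = 0.003, so R_C = (1.7935 − 0.003)/0.012 = 149.2 kN.
Vertical equilibrium: R_A = ΣP − R_C = 384.6 − 149.2 = 235.4 kN.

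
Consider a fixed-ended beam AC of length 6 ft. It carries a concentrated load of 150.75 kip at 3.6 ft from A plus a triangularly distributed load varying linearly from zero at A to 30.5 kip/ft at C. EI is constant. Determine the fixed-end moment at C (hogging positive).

M_C = 185.1 kip·ft

Release both end moments; the primary structure is a simply-supported span AC with redundants M_A and M_C.
Simple-span end rotations at A and C under the given loads:
  at A: point load 150.75 at a = 3.6: Pab(L + b)/(6LEI) = 303.9/EI
  at C: point load 150.75 at a = 3.6: Pab(L + a)/(6LEI) = 347.3/EI
  at A: triangular load, peak 30.5: 7w₀L³/(360EI) = 128.1/EI
  at C: triangular load, peak 30.5: w₀L³/(45EI) = 146.4/EI
  θ_A0 = 432/EI,  θ_C0 = 493.7/EI
Flexibility coefficients: a unit moment at one end gives L/(3EI) there and L/(6EI) at the far end, so f₁₁ = f₂₂ = 2/EI and f₁₂ = f₂₁ = 1/EI.
Compatibility — zero rotation at each built-in end:
  2 M_A + 1 M_C = 432
  1 M_A + 2 M_C = 493.7
Solving the pair gives M_A = 123.4 kip·ft and M_C = 185.1 kip·ft (hogging).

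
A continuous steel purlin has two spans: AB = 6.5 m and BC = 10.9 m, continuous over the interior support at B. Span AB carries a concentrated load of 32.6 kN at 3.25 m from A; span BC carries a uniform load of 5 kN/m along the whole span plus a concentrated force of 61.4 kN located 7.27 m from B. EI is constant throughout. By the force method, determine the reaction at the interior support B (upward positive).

R_B = 94.31 kN

Take M_B as the redundant. Released structure: two simple spans AB and BC with a hinge at B.
End slopes at the hinge B, treating each span as simply supported:
  span AB: point load 32.6 at a = 3.25: Pab(L + a)/(6LEI) = 86.08/EI
  span BC: UDL 5: wL³/(24EI) = 269.8/EI
  span BC: point load 61.4 at a = 7.27: Pab(L + b)/(6LEI) = 360/EI
  relative rotation θ_0 = (86.08 + 629.8)/EI = 715.9/EI
A unit hogging moment at B produces rotation L₁/(3EI) + L₂/(3EI) = 5.8/EI.
Compatibility: M_B·(L₁+L₂)/(3EI) = θ_0, giving M_B = 123.4 kN·m (hogging).
Span AB, ΣM about A with M_B applied at B: R_B^{AB}·6.5 = 106 + 123.4, so R_B^{AB} = 35.29 kN and R_A = 32.6 − 35.29 = -2.689 kN.
Span BC, ΣM about C: R_B^{BC}·10.9 = 519.9 + 123.4, so R_B^{BC} = 59.02 kN and R_C = 115.9 − 59.02 = 56.88 kN.
R_B = 35.29 + 59.02 = 94.31 kN.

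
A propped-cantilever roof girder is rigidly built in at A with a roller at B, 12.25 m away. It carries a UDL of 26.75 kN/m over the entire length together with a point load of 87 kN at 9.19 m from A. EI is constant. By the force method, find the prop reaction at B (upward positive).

Choose R_B as the redundant. The primary structure is the cantilever fixed at A.
Primary-structure tip deflection at B by superposition:
  UDL 26.75: wL⁴/(8EI) = 75297/EI
  point load 87 at a = 9.19: Pa²(3L − a)/(6EI) = 33750/EI
  δ_0 = 109047/EI
Flexibility coefficient — unit upward force at B: δ_{BB} = L³/(3EI) = 612.8/EI.
Compatibility at B: δ_0 − R_B·δ_{BB} = 0, so R_B = 109047/612.8 = 178 kN.

R_B = 178 kN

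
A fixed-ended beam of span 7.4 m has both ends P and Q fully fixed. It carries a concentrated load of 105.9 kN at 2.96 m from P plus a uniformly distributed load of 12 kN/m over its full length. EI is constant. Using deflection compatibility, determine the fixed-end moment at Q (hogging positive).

Release both end moments; the primary structure is a simply-supported span PQ with redundants M_P and M_Q.
End rotations of the released simple span under the applied load (×1/EI):
  at P: point load 105.9 at a = 2.96: Pab(L + b)/(6LEI) = 371.1/EI
  at Q: point load 105.9 at a = 2.96: Pab(L + a)/(6LEI) = 324.7/EI
  at P: UDL 12: wL³/(24EI) = 202.6/EI
  at Q: UDL 12: wL³/(24EI) = 202.6/EI
  θ_P0 = 573.8/EI,  θ_Q0 = 527.4/EI
Flexibility coefficients: a unit moment at one end gives L/(3EI) there and L/(6EI) at the far end, so f₁₁ = f₂₂ = 2.467/EI and f₁₂ = f₂₁ = 1.233/EI.
Compatibility — zero rotation at each built-in end:
  2.467 M_P + 1.233 M_Q = 573.8
  1.233 M_P + 2.467 M_Q = 527.4
Solving the pair gives M_P = 167.6 kN·m and M_Q = 130 kN·m (hogging).

M_Q = 130 kN·m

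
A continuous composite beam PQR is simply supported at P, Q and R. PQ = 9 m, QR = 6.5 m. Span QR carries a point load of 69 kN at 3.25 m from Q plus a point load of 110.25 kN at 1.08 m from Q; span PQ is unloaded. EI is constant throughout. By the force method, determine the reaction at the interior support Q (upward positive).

R_Q = 145.9 kN

Release continuity at Q by inserting a hinge; the redundant is the internal moment M_Q. The primary structure is two simply-supported spans PQ and QR.
Discontinuity in slope at Q on the released structure — sum the simple-span end rotations:
  span QR: point load 69 at a = 3.25: Pab(L + b)/(6LEI) = 182.2/EI
  span QR: point load 110.25 at a = 1.08: Pab(L + b)/(6LEI) = 197.2/EI
  relative rotation θ_0 = (0 + 379.5)/EI = 379.5/EI
A unit hogging moment at Q produces rotation L₁/(3EI) + L₂/(3EI) = 5.167/EI.
Slope continuity at Q: θ_0 = M_Q·5.167/EI, so M_Q = 379.5/5.167 = 73.44 kN·m (hogging).
Span PQ, ΣM about P with M_Q applied at Q: R_Q^{PQ}·9 = 0 + 73.44, so R_Q^{PQ} = 8.16 kN and R_P = 0 − 8.16 = -8.16 kN.
Span QR, ΣM about R: R_Q^{QR}·6.5 = 821.8 + 73.44, so R_Q^{QR} = 137.7 kN and R_R = 179.2 − 137.7 = 41.52 kN.
R_Q = 8.16 + 137.7 = 145.9 kN.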